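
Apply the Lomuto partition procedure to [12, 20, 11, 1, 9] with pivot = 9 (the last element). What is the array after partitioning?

Lomuto partition with pivot = 9:

Initial array: [12, 20, 11, 1, 9]

arr[0]=12 > 9: no swap
arr[1]=20 > 9: no swap
arr[2]=11 > 9: no swap
arr[3]=1 <= 9: swap with position 0, array becomes [1, 20, 11, 12, 9]

Place pivot at position 1: [1, 9, 11, 12, 20]
Pivot position: 1

After partitioning with pivot 9, the array becomes [1, 9, 11, 12, 20]. The pivot is placed at index 1. All elements to the left of the pivot are <= 9, and all elements to the right are > 9.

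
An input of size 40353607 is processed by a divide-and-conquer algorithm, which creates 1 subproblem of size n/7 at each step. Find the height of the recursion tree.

For divide and conquer with division factor 7:

Problem sizes at each level:
Level 0: 40353607
Level 1: 5764801
Level 2: 823543
Level 3: 117649
Level 4: 16807
Level 5: 2401
Level 6: 343
Level 7: 49
Level 8: 7
Level 9: 1

The root is level 0 and the size-1 base case is level 9 (the tree spans levels 0 through 9, i.e. 10 levels counting the root), so the depth is the number of divisions: log_7(40353607) = 9

The recursion tree depth is log_7(40353607) = 9. At each level, the problem size is divided by 7, so it takes 9 divisions to reduce to a base case of size 1. The algorithm makes 1 recursive call at each level.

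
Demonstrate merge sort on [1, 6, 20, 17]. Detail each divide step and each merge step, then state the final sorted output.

Merge sort trace:

Split: [1, 6, 20, 17] -> [1, 6] and [20, 17]
  Split: [1, 6] -> [1] and [6]
  Merge: [1] + [6] -> [1, 6]
  Split: [20, 17] -> [20] and [17]
  Merge: [20] + [17] -> [17, 20]
Merge: [1, 6] + [17, 20] -> [1, 6, 17, 20]

Final sorted array: [1, 6, 17, 20]

The merge sort proceeds by recursively splitting the array and merging sorted halves.
After all merges, the sorted array is [1, 6, 17, 20].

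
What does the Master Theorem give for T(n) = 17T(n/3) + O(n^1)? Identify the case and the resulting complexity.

Master Theorem for T(n) = 17T(n/3) + O(n^1):

a = 17, b = 3, c = 1
log_b(a) = log_3(17) = 2.5789

Case 1: c = 1 < log_3(17) = 2.5789
T(n) = O(n^(log_3 17))

For T(n) = 17T(n/3) + O(n^1): log_3(17) = 2.5789. This is Case 1 of the Master Theorem (c < log_b(a), work dominated by leaves), giving O(n^(log_3 17)).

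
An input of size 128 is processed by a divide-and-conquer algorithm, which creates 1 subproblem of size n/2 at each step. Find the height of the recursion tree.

For divide and conquer with division factor 2:

Problem sizes at each level:
Level 0: 128
Level 1: 64
Level 2: 32
Level 3: 16
Level 4: 8
Level 5: 4
Level 6: 2
Level 7: 1

The root is level 0 and the size-1 base case is level 7 (the tree spans levels 0 through 7, i.e. 8 levels counting the root), so the depth is the number of divisions: log_2(128) = 7

The recursion tree depth is log_2(128) = 7. At each level, the problem size is divided by 2, so it takes 7 divisions to reduce to a base case of size 1. The algorithm makes 1 recursive call at each level.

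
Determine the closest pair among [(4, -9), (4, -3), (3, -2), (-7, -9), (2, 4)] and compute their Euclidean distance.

Computing all pairwise distances among 5 points:

d((4, -9), (4, -3)) = 6.0
d((4, -9), (3, -2)) = 7.0711
d((4, -9), (-7, -9)) = 11.0
d((4, -9), (2, 4)) = 13.1529
d((4, -3), (3, -2)) = 1.4142 <-- minimum
d((4, -3), (-7, -9)) = 12.53
d((4, -3), (2, 4)) = 7.2801
d((3, -2), (-7, -9)) = 12.2066
d((3, -2), (2, 4)) = 6.0828
d((-7, -9), (2, 4)) = 15.8114

Closest pair: (4, -3) and (3, -2) with distance 1.4142

The closest pair is (4, -3) and (3, -2) with Euclidean distance 1.4142. For 5 points, brute-force pairwise comparison is shown above. For large n, the divide-and-conquer algorithm (sort by x, recurse on halves, check the dividing strip) achieves O(n log n).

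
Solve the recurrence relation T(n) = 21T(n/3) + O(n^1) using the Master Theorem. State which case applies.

Master Theorem for T(n) = 21T(n/3) + O(n^1):

a = 21, b = 3, c = 1
log_b(a) = log_3(21) = 2.7712

Case 1: c = 1 < log_3(21) = 2.7712
T(n) = O(n^(log_3 21))

For T(n) = 21T(n/3) + O(n^1): log_3(21) = 2.7712. This is Case 1 of the Master Theorem (c < log_b(a), work dominated by leaves), giving O(n^(log_3 21)).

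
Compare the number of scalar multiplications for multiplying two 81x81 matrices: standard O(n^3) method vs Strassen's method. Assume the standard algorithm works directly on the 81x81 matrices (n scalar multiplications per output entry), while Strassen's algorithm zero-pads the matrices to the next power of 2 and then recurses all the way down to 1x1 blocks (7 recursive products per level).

Matrix multiplication for 81x81 matrices:

Strassen's algorithm requires power-of-2 dimensions. Pad 81x81 to 128x128 (next power of 2).

Standard algorithm: 81^3 = 531441 multiplications
Strassen's algorithm: 7^(log2(128)) = 7^7 = 823543 multiplications
Difference: 531441 - 823543 = -292102 (Strassen uses MORE here due to padding overhead — for small or just-over-power-of-2 n, padding can outweigh the per-level savings)

Standard: 531441 multiplications (81^3). Strassen: 823543 multiplications (7^7, after padding to 128x128). Strassen reduces 8 recursive multiplications to 7 at each level.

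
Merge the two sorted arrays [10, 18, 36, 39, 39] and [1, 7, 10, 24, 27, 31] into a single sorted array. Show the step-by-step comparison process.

Merging process:

Compare 10 vs 1: take 1 from right. Merged: [1]
Compare 10 vs 7: take 7 from right. Merged: [1, 7]
Compare 10 vs 10: take 10 from left. Merged: [1, 7, 10]
Compare 18 vs 10: take 10 from right. Merged: [1, 7, 10, 10]
Compare 18 vs 24: take 18 from left. Merged: [1, 7, 10, 10, 18]
Compare 36 vs 24: take 24 from right. Merged: [1, 7, 10, 10, 18, 24]
Compare 36 vs 27: take 27 from right. Merged: [1, 7, 10, 10, 18, 24, 27]
Compare 36 vs 31: take 31 from right. Merged: [1, 7, 10, 10, 18, 24, 27, 31]
Append remaining from left: [36, 39, 39]. Merged: [1, 7, 10, 10, 18, 24, 27, 31, 36, 39, 39]

Final merged array: [1, 7, 10, 10, 18, 24, 27, 31, 36, 39, 39]
Total comparisons: 8

The merged array is [1, 7, 10, 10, 18, 24, 27, 31, 36, 39, 39], requiring 8 comparisons. The merge step runs in O(n) time where n is the total number of elements.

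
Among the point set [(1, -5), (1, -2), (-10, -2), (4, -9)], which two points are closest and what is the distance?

Computing all pairwise distances among 4 points:

d((1, -5), (1, -2)) = 3.0 <-- minimum
d((1, -5), (-10, -2)) = 11.4018
d((1, -5), (4, -9)) = 5.0
d((1, -2), (-10, -2)) = 11.0
d((1, -2), (4, -9)) = 7.6158
d((-10, -2), (4, -9)) = 15.6525

Closest pair: (1, -5) and (1, -2) with distance 3.0

The closest pair is (1, -5) and (1, -2) with Euclidean distance 3.0. For 4 points, brute-force pairwise comparison is shown above. For large n, the divide-and-conquer algorithm (sort by x, recurse on halves, check the dividing strip) achieves O(n log n).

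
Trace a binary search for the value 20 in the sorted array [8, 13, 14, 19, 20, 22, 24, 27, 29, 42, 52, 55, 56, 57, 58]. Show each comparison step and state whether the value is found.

Binary search for 20 in [8, 13, 14, 19, 20, 22, 24, 27, 29, 42, 52, 55, 56, 57, 58]:

lo=0, hi=14, mid=7, arr[mid]=27 -> 27 > 20, search left half
lo=0, hi=6, mid=3, arr[mid]=19 -> 19 < 20, search right half
lo=4, hi=6, mid=5, arr[mid]=22 -> 22 > 20, search left half
lo=4, hi=4, mid=4, arr[mid]=20 -> Found target at index 4!

Binary search finds 20 at index 4 after 4 comparisons. The search repeatedly halves the search space by comparing with the middle element.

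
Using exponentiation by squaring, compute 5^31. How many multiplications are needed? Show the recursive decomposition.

Computing 5^31 by squaring (build up from 5^1; each line after the first costs one multiplication):

5^1 = 5
5^2 = (5^1)^2 = 5^2 = 25
5^3 = 5 * 5^2 = 5 * 25 = 125
5^6 = (5^3)^2 = 125^2 = 15625
5^7 = 5 * 5^6 = 5 * 15625 = 78125
5^14 = (5^7)^2 = 78125^2 = 6103515625
5^15 = 5 * 5^14 = 5 * 6103515625 = 30517578125
5^30 = (5^15)^2 = 30517578125^2 = 931322574615478515625
5^31 = 5 * 5^30 = 5 * 931322574615478515625 = 4656612873077392578125

Result: 4656612873077392578125
Multiplications needed: 8 (8 lines after 5^1)

5^31 = 4656612873077392578125. Using exponentiation by squaring, this requires 8 multiplications. The key idea: if the exponent is even, square the half-power; if odd, multiply by the base once.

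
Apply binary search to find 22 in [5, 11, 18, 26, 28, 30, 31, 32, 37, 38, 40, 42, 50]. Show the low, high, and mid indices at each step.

Binary search for 22 in [5, 11, 18, 26, 28, 30, 31, 32, 37, 38, 40, 42, 50]:

lo=0, hi=12, mid=6, arr[mid]=31 -> 31 > 22, search left half
lo=0, hi=5, mid=2, arr[mid]=18 -> 18 < 22, search right half
lo=3, hi=5, mid=4, arr[mid]=28 -> 28 > 22, search left half
lo=3, hi=3, mid=3, arr[mid]=26 -> 26 > 22, search left half
lo=3 > hi=2, target 22 not found

Binary search determines that 22 is not in the array after 4 comparisons. The search space was exhausted without finding the target.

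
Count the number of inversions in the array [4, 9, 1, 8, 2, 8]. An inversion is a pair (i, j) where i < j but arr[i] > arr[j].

Finding inversions in [4, 9, 1, 8, 2, 8]:

(0, 2): arr[0]=4 > arr[2]=1
(0, 4): arr[0]=4 > arr[4]=2
(1, 2): arr[1]=9 > arr[2]=1
(1, 3): arr[1]=9 > arr[3]=8
(1, 4): arr[1]=9 > arr[4]=2
(1, 5): arr[1]=9 > arr[5]=8
(3, 4): arr[3]=8 > arr[4]=2

Total inversions: 7

The array has 7 inversion(s): (0,2), (0,4), (1,2), (1,3), (1,4), (1,5), (3,4). Each pair (i,j) satisfies i < j and arr[i] > arr[j].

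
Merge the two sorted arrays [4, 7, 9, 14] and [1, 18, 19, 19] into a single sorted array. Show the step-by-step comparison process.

Merging process:

Compare 4 vs 1: take 1 from right. Merged: [1]
Compare 4 vs 18: take 4 from left. Merged: [1, 4]
Compare 7 vs 18: take 7 from left. Merged: [1, 4, 7]
Compare 9 vs 18: take 9 from left. Merged: [1, 4, 7, 9]
Compare 14 vs 18: take 14 from left. Merged: [1, 4, 7, 9, 14]
Append remaining from right: [18, 19, 19]. Merged: [1, 4, 7, 9, 14, 18, 19, 19]

Final merged array: [1, 4, 7, 9, 14, 18, 19, 19]
Total comparisons: 5

The merged array is [1, 4, 7, 9, 14, 18, 19, 19], requiring 5 comparisons. The merge step runs in O(n) time where n is the total number of elements.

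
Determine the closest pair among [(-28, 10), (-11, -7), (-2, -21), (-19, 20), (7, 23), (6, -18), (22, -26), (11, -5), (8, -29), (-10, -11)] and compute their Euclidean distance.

Computing all pairwise distances among 10 points:

d((-28, 10), (-11, -7)) = 24.0416
d((-28, 10), (-2, -21)) = 40.4599
d((-28, 10), (-19, 20)) = 13.4536
d((-28, 10), (7, 23)) = 37.3363
d((-28, 10), (6, -18)) = 44.0454
d((-28, 10), (22, -26)) = 61.6117
d((-28, 10), (11, -5)) = 41.7852
d((-28, 10), (8, -29)) = 53.0754
d((-28, 10), (-10, -11)) = 27.6586
d((-11, -7), (-2, -21)) = 16.6433
d((-11, -7), (-19, 20)) = 28.1603
d((-11, -7), (7, 23)) = 34.9857
d((-11, -7), (6, -18)) = 20.2485
d((-11, -7), (22, -26)) = 38.0789
d((-11, -7), (11, -5)) = 22.0907
d((-11, -7), (8, -29)) = 29.0689
d((-11, -7), (-10, -11)) = 4.1231 <-- minimum
d((-2, -21), (-19, 20)) = 44.3847
d((-2, -21), (7, 23)) = 44.911
d((-2, -21), (6, -18)) = 8.544
d((-2, -21), (22, -26)) = 24.5153
d((-2, -21), (11, -5)) = 20.6155
d((-2, -21), (8, -29)) = 12.8062
d((-2, -21), (-10, -11)) = 12.8062
d((-19, 20), (7, 23)) = 26.1725
d((-19, 20), (6, -18)) = 45.4863
d((-19, 20), (22, -26)) = 61.6198
d((-19, 20), (11, -5)) = 39.0512
d((-19, 20), (8, -29)) = 55.9464
d((-19, 20), (-10, -11)) = 32.28
d((7, 23), (6, -18)) = 41.0122
d((7, 23), (22, -26)) = 51.2445
d((7, 23), (11, -5)) = 28.2843
d((7, 23), (8, -29)) = 52.0096
d((7, 23), (-10, -11)) = 38.0132
d((6, -18), (22, -26)) = 17.8885
d((6, -18), (11, -5)) = 13.9284
d((6, -18), (8, -29)) = 11.1803
d((6, -18), (-10, -11)) = 17.4642
d((22, -26), (11, -5)) = 23.7065
d((22, -26), (8, -29)) = 14.3178
d((22, -26), (-10, -11)) = 35.3412
d((11, -5), (8, -29)) = 24.1868
d((11, -5), (-10, -11)) = 21.8403
d((8, -29), (-10, -11)) = 25.4558

Closest pair: (-11, -7) and (-10, -11) with distance 4.1231

The closest pair is (-11, -7) and (-10, -11) with Euclidean distance 4.1231. For 10 points, brute-force pairwise comparison is shown above. For large n, the divide-and-conquer algorithm (sort by x, recurse on halves, check the dividing strip) achieves O(n log n).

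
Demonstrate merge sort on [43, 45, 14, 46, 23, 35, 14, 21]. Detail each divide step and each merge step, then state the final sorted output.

Merge sort trace:

Split: [43, 45, 14, 46, 23, 35, 14, 21] -> [43, 45, 14, 46] and [23, 35, 14, 21]
  Split: [43, 45, 14, 46] -> [43, 45] and [14, 46]
    Split: [43, 45] -> [43] and [45]
    Merge: [43] + [45] -> [43, 45]
    Split: [14, 46] -> [14] and [46]
    Merge: [14] + [46] -> [14, 46]
  Merge: [43, 45] + [14, 46] -> [14, 43, 45, 46]
  Split: [23, 35, 14, 21] -> [23, 35] and [14, 21]
    Split: [23, 35] -> [23] and [35]
    Merge: [23] + [35] -> [23, 35]
    Split: [14, 21] -> [14] and [21]
    Merge: [14] + [21] -> [14, 21]
  Merge: [23, 35] + [14, 21] -> [14, 21, 23, 35]
Merge: [14, 43, 45, 46] + [14, 21, 23, 35] -> [14, 14, 21, 23, 35, 43, 45, 46]

Final sorted array: [14, 14, 21, 23, 35, 43, 45, 46]

The merge sort proceeds by recursively splitting the array and merging sorted halves.
After all merges, the sorted array is [14, 14, 21, 23, 35, 43, 45, 46].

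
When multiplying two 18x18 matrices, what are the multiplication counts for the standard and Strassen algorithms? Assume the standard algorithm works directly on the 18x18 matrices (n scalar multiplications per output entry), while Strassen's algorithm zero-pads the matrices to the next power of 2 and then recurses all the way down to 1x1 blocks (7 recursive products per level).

Matrix multiplication for 18x18 matrices:

Strassen's algorithm requires power-of-2 dimensions. Pad 18x18 to 32x32 (next power of 2).

Standard algorithm: 18^3 = 5832 multiplications
Strassen's algorithm: 7^(log2(32)) = 7^5 = 16807 multiplications
Difference: 5832 - 16807 = -10975 (Strassen uses MORE here due to padding overhead — for small or just-over-power-of-2 n, padding can outweigh the per-level savings)

Standard: 5832 multiplications (18^3). Strassen: 16807 multiplications (7^5, after padding to 32x32). Strassen reduces 8 recursive multiplications to 7 at each level.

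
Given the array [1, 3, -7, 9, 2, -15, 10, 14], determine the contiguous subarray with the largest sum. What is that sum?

Using Kadane's algorithm on [1, 3, -7, 9, 2, -15, 10, 14]:

Scanning through the array:
Position 1 (value 3): max_ending_here = 4, max_so_far = 4
Position 2 (value -7): max_ending_here = -3, max_so_far = 4
Position 3 (value 9): max_ending_here = 9, max_so_far = 9
Position 4 (value 2): max_ending_here = 11, max_so_far = 11
Position 5 (value -15): max_ending_here = -4, max_so_far = 11
Position 6 (value 10): max_ending_here = 10, max_so_far = 11
Position 7 (value 14): max_ending_here = 24, max_so_far = 24

Maximum subarray: [10, 14]
Maximum sum: 24

The maximum subarray is [10, 14] with sum 24. This subarray runs from index 6 to index 7.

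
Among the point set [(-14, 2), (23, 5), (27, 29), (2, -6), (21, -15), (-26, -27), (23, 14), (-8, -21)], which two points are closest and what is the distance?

Computing all pairwise distances among 8 points:

d((-14, 2), (23, 5)) = 37.1214
d((-14, 2), (27, 29)) = 49.0918
d((-14, 2), (2, -6)) = 17.8885
d((-14, 2), (21, -15)) = 38.9102
d((-14, 2), (-26, -27)) = 31.3847
d((-14, 2), (23, 14)) = 38.8973
d((-14, 2), (-8, -21)) = 23.7697
d((23, 5), (27, 29)) = 24.3311
d((23, 5), (2, -6)) = 23.7065
d((23, 5), (21, -15)) = 20.0998
d((23, 5), (-26, -27)) = 58.5235
d((23, 5), (23, 14)) = 9.0 <-- minimum
d((23, 5), (-8, -21)) = 40.4599
d((27, 29), (2, -6)) = 43.0116
d((27, 29), (21, -15)) = 44.4072
d((27, 29), (-26, -27)) = 77.1038
d((27, 29), (23, 14)) = 15.5242
d((27, 29), (-8, -21)) = 61.0328
d((2, -6), (21, -15)) = 21.0238
d((2, -6), (-26, -27)) = 35.0
d((2, -6), (23, 14)) = 29.0
d((2, -6), (-8, -21)) = 18.0278
d((21, -15), (-26, -27)) = 48.5077
d((21, -15), (23, 14)) = 29.0689
d((21, -15), (-8, -21)) = 29.6142
d((-26, -27), (23, 14)) = 63.8905
d((-26, -27), (-8, -21)) = 18.9737
d((23, 14), (-8, -21)) = 46.7547

Closest pair: (23, 5) and (23, 14) with distance 9.0

The closest pair is (23, 5) and (23, 14) with Euclidean distance 9.0. For 8 points, brute-force pairwise comparison is shown above. For large n, the divide-and-conquer algorithm (sort by x, recurse on halves, check the dividing strip) achieves O(n log n).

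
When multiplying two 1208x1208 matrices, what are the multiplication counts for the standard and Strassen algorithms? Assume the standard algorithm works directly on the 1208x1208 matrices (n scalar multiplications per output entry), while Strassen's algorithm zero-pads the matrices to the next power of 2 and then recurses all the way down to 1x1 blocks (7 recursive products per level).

Matrix multiplication for 1208x1208 matrices:

Strassen's algorithm requires power-of-2 dimensions. Pad 1208x1208 to 2048x2048 (next power of 2).

Standard algorithm: 1208^3 = 1762790912 multiplications
Strassen's algorithm: 7^(log2(2048)) = 7^11 = 1977326743 multiplications
Difference: 1762790912 - 1977326743 = -214535831 (Strassen uses MORE here due to padding overhead — for small or just-over-power-of-2 n, padding can outweigh the per-level savings)

Standard: 1762790912 multiplications (1208^3). Strassen: 1977326743 multiplications (7^11, after padding to 2048x2048). Strassen reduces 8 recursive multiplications to 7 at each level.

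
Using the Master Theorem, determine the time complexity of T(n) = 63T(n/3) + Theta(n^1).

Master Theorem for T(n) = 63T(n/3) + O(n^1):

a = 63, b = 3, c = 1
log_b(a) = log_3(63) = 3.7712

Case 1: c = 1 < log_3(63) = 3.7712
T(n) = O(n^(log_3 63))

For T(n) = 63T(n/3) + O(n^1): log_3(63) = 3.7712. This is Case 1 of the Master Theorem (c < log_b(a), work dominated by leaves), giving O(n^(log_3 63)).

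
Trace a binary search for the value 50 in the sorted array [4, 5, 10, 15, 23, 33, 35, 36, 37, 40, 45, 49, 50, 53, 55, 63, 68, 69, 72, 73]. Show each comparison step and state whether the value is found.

Binary search for 50 in [4, 5, 10, 15, 23, 33, 35, 36, 37, 40, 45, 49, 50, 53, 55, 63, 68, 69, 72, 73]:

lo=0, hi=19, mid=9, arr[mid]=40 -> 40 < 50, search right half
lo=10, hi=19, mid=14, arr[mid]=55 -> 55 > 50, search left half
lo=10, hi=13, mid=11, arr[mid]=49 -> 49 < 50, search right half
lo=12, hi=13, mid=12, arr[mid]=50 -> Found target at index 12!

Binary search finds 50 at index 12 after 4 comparisons. The search repeatedly halves the search space by comparing with the middle element.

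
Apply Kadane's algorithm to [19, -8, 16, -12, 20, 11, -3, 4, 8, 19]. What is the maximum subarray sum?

Using Kadane's algorithm on [19, -8, 16, -12, 20, 11, -3, 4, 8, 19]:

Scanning through the array:
Position 1 (value -8): max_ending_here = 11, max_so_far = 19
Position 2 (value 16): max_ending_here = 27, max_so_far = 27
Position 3 (value -12): max_ending_here = 15, max_so_far = 27
Position 4 (value 20): max_ending_here = 35, max_so_far = 35
Position 5 (value 11): max_ending_here = 46, max_so_far = 46
Position 6 (value -3): max_ending_here = 43, max_so_far = 46
Position 7 (value 4): max_ending_here = 47, max_so_far = 47
Position 8 (value 8): max_ending_here = 55, max_so_far = 55
Position 9 (value 19): max_ending_here = 74, max_so_far = 74

Maximum subarray: [19, -8, 16, -12, 20, 11, -3, 4, 8, 19]
Maximum sum: 74

The maximum subarray is [19, -8, 16, -12, 20, 11, -3, 4, 8, 19] with sum 74. This subarray runs from index 0 to index 9.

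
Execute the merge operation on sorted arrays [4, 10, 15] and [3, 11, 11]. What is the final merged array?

Merging process:

Compare 4 vs 3: take 3 from right. Merged: [3]
Compare 4 vs 11: take 4 from left. Merged: [3, 4]
Compare 10 vs 11: take 10 from left. Merged: [3, 4, 10]
Compare 15 vs 11: take 11 from right. Merged: [3, 4, 10, 11]
Compare 15 vs 11: take 11 from right. Merged: [3, 4, 10, 11, 11]
Append remaining from left: [15]. Merged: [3, 4, 10, 11, 11, 15]

Final merged array: [3, 4, 10, 11, 11, 15]
Total comparisons: 5

The merged array is [3, 4, 10, 11, 11, 15], requiring 5 comparisons. The merge step runs in O(n) time where n is the total number of elements.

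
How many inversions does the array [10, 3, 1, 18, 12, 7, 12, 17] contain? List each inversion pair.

Finding inversions in [10, 3, 1, 18, 12, 7, 12, 17]:

(0, 1): arr[0]=10 > arr[1]=3
(0, 2): arr[0]=10 > arr[2]=1
(0, 5): arr[0]=10 > arr[5]=7
(1, 2): arr[1]=3 > arr[2]=1
(3, 4): arr[3]=18 > arr[4]=12
(3, 5): arr[3]=18 > arr[5]=7
(3, 6): arr[3]=18 > arr[6]=12
(3, 7): arr[3]=18 > arr[7]=17
(4, 5): arr[4]=12 > arr[5]=7

Total inversions: 9

The array has 9 inversion(s): (0,1), (0,2), (0,5), (1,2), (3,4), (3,5), (3,6), (3,7), (4,5). Each pair (i,j) satisfies i < j and arr[i] > arr[j].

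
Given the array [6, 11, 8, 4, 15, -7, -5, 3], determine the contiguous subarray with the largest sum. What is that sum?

Using Kadane's algorithm on [6, 11, 8, 4, 15, -7, -5, 3]:

Scanning through the array:
Position 1 (value 11): max_ending_here = 17, max_so_far = 17
Position 2 (value 8): max_ending_here = 25, max_so_far = 25
Position 3 (value 4): max_ending_here = 29, max_so_far = 29
Position 4 (value 15): max_ending_here = 44, max_so_far = 44
Position 5 (value -7): max_ending_here = 37, max_so_far = 44
Position 6 (value -5): max_ending_here = 32, max_so_far = 44
Position 7 (value 3): max_ending_here = 35, max_so_far = 44

Maximum subarray: [6, 11, 8, 4, 15]
Maximum sum: 44

The maximum subarray is [6, 11, 8, 4, 15] with sum 44. This subarray runs from index 0 to index 4.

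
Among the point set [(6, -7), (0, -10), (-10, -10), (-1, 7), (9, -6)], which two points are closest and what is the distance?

Computing all pairwise distances among 5 points:

d((6, -7), (0, -10)) = 6.7082
d((6, -7), (-10, -10)) = 16.2788
d((6, -7), (-1, 7)) = 15.6525
d((6, -7), (9, -6)) = 3.1623 <-- minimum
d((0, -10), (-10, -10)) = 10.0
d((0, -10), (-1, 7)) = 17.0294
d((0, -10), (9, -6)) = 9.8489
d((-10, -10), (-1, 7)) = 19.2354
d((-10, -10), (9, -6)) = 19.4165
d((-1, 7), (9, -6)) = 16.4012

Closest pair: (6, -7) and (9, -6) with distance 3.1623

The closest pair is (6, -7) and (9, -6) with Euclidean distance 3.1623. For 5 points, brute-force pairwise comparison is shown above. For large n, the divide-and-conquer algorithm (sort by x, recurse on halves, check the dividing strip) achieves O(n log n).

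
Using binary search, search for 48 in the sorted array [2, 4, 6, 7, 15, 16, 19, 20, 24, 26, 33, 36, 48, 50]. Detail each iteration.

Binary search for 48 in [2, 4, 6, 7, 15, 16, 19, 20, 24, 26, 33, 36, 48, 50]:

lo=0, hi=13, mid=6, arr[mid]=19 -> 19 < 48, search right half
lo=7, hi=13, mid=10, arr[mid]=33 -> 33 < 48, search right half
lo=11, hi=13, mid=12, arr[mid]=48 -> Found target at index 12!

Binary search finds 48 at index 12 after 3 comparisons. The search repeatedly halves the search space by comparing with the middle element.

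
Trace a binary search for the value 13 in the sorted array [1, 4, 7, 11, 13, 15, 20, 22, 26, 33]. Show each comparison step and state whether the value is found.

Binary search for 13 in [1, 4, 7, 11, 13, 15, 20, 22, 26, 33]:

lo=0, hi=9, mid=4, arr[mid]=13 -> Found target at index 4!

Binary search finds 13 at index 4 after 1 comparisons. The search repeatedly halves the search space by comparing with the middle element.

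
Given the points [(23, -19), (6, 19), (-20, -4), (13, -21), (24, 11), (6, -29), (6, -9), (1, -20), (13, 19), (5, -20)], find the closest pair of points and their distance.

Computing all pairwise distances among 10 points:

d((23, -19), (6, 19)) = 41.6293
d((23, -19), (-20, -4)) = 45.5412
d((23, -19), (13, -21)) = 10.198
d((23, -19), (24, 11)) = 30.0167
d((23, -19), (6, -29)) = 19.7231
d((23, -19), (6, -9)) = 19.7231
d((23, -19), (1, -20)) = 22.0227
d((23, -19), (13, 19)) = 39.2938
d((23, -19), (5, -20)) = 18.0278
d((6, 19), (-20, -4)) = 34.7131
d((6, 19), (13, -21)) = 40.6079
d((6, 19), (24, 11)) = 19.6977
d((6, 19), (6, -29)) = 48.0
d((6, 19), (6, -9)) = 28.0
d((6, 19), (1, -20)) = 39.3192
d((6, 19), (13, 19)) = 7.0
d((6, 19), (5, -20)) = 39.0128
d((-20, -4), (13, -21)) = 37.1214
d((-20, -4), (24, 11)) = 46.4866
d((-20, -4), (6, -29)) = 36.0694
d((-20, -4), (6, -9)) = 26.4764
d((-20, -4), (1, -20)) = 26.4008
d((-20, -4), (13, 19)) = 40.2244
d((-20, -4), (5, -20)) = 29.6816
d((13, -21), (24, 11)) = 33.8378
d((13, -21), (6, -29)) = 10.6301
d((13, -21), (6, -9)) = 13.8924
d((13, -21), (1, -20)) = 12.0416
d((13, -21), (13, 19)) = 40.0
d((13, -21), (5, -20)) = 8.0623
d((24, 11), (6, -29)) = 43.8634
d((24, 11), (6, -9)) = 26.9072
d((24, 11), (1, -20)) = 38.6005
d((24, 11), (13, 19)) = 13.6015
d((24, 11), (5, -20)) = 36.3593
d((6, -29), (6, -9)) = 20.0
d((6, -29), (1, -20)) = 10.2956
d((6, -29), (13, 19)) = 48.5077
d((6, -29), (5, -20)) = 9.0554
d((6, -9), (1, -20)) = 12.083
d((6, -9), (13, 19)) = 28.8617
d((6, -9), (5, -20)) = 11.0454
d((1, -20), (13, 19)) = 40.8044
d((1, -20), (5, -20)) = 4.0 <-- minimum
d((13, 19), (5, -20)) = 39.8121

Closest pair: (1, -20) and (5, -20) with distance 4.0

The closest pair is (1, -20) and (5, -20) with Euclidean distance 4.0. For 10 points, brute-force pairwise comparison is shown above. For large n, the divide-and-conquer algorithm (sort by x, recurse on halves, check the dividing strip) achieves O(n log n).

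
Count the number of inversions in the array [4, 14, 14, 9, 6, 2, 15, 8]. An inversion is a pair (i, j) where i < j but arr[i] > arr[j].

Finding inversions in [4, 14, 14, 9, 6, 2, 15, 8]:

(0, 5): arr[0]=4 > arr[5]=2
(1, 3): arr[1]=14 > arr[3]=9
(1, 4): arr[1]=14 > arr[4]=6
(1, 5): arr[1]=14 > arr[5]=2
(1, 7): arr[1]=14 > arr[7]=8
(2, 3): arr[2]=14 > arr[3]=9
(2, 4): arr[2]=14 > arr[4]=6
(2, 5): arr[2]=14 > arr[5]=2
(2, 7): arr[2]=14 > arr[7]=8
(3, 4): arr[3]=9 > arr[4]=6
(3, 5): arr[3]=9 > arr[5]=2
(3, 7): arr[3]=9 > arr[7]=8
(4, 5): arr[4]=6 > arr[5]=2
(6, 7): arr[6]=15 > arr[7]=8

Total inversions: 14

The array has 14 inversion(s): (0,5), (1,3), (1,4), (1,5), (1,7), (2,3), (2,4), (2,5), (2,7), (3,4), (3,5), (3,7), (4,5), (6,7). Each pair (i,j) satisfies i < j and arr[i] > arr[j].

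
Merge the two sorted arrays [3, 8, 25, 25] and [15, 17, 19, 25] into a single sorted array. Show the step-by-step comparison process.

Merging process:

Compare 3 vs 15: take 3 from left. Merged: [3]
Compare 8 vs 15: take 8 from left. Merged: [3, 8]
Compare 25 vs 15: take 15 from right. Merged: [3, 8, 15]
Compare 25 vs 17: take 17 from right. Merged: [3, 8, 15, 17]
Compare 25 vs 19: take 19 from right. Merged: [3, 8, 15, 17, 19]
Compare 25 vs 25: take 25 from left. Merged: [3, 8, 15, 17, 19, 25]
Compare 25 vs 25: take 25 from left. Merged: [3, 8, 15, 17, 19, 25, 25]
Append remaining from right: [25]. Merged: [3, 8, 15, 17, 19, 25, 25, 25]

Final merged array: [3, 8, 15, 17, 19, 25, 25, 25]
Total comparisons: 7

The merged array is [3, 8, 15, 17, 19, 25, 25, 25], requiring 7 comparisons. The merge step runs in O(n) time where n is the total number of elements.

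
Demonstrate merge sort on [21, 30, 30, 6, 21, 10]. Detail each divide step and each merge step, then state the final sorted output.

Merge sort trace:

Split: [21, 30, 30, 6, 21, 10] -> [21, 30, 30] and [6, 21, 10]
  Split: [21, 30, 30] -> [21] and [30, 30]
    Split: [30, 30] -> [30] and [30]
    Merge: [30] + [30] -> [30, 30]
  Merge: [21] + [30, 30] -> [21, 30, 30]
  Split: [6, 21, 10] -> [6] and [21, 10]
    Split: [21, 10] -> [21] and [10]
    Merge: [21] + [10] -> [10, 21]
  Merge: [6] + [10, 21] -> [6, 10, 21]
Merge: [21, 30, 30] + [6, 10, 21] -> [6, 10, 21, 21, 30, 30]

Final sorted array: [6, 10, 21, 21, 30, 30]

The merge sort proceeds by recursively splitting the array and merging sorted halves.
After all merges, the sorted array is [6, 10, 21, 21, 30, 30].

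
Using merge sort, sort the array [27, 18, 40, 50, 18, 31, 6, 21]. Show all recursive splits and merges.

Merge sort trace:

Split: [27, 18, 40, 50, 18, 31, 6, 21] -> [27, 18, 40, 50] and [18, 31, 6, 21]
  Split: [27, 18, 40, 50] -> [27, 18] and [40, 50]
    Split: [27, 18] -> [27] and [18]
    Merge: [27] + [18] -> [18, 27]
    Split: [40, 50] -> [40] and [50]
    Merge: [40] + [50] -> [40, 50]
  Merge: [18, 27] + [40, 50] -> [18, 27, 40, 50]
  Split: [18, 31, 6, 21] -> [18, 31] and [6, 21]
    Split: [18, 31] -> [18] and [31]
    Merge: [18] + [31] -> [18, 31]
    Split: [6, 21] -> [6] and [21]
    Merge: [6] + [21] -> [6, 21]
  Merge: [18, 31] + [6, 21] -> [6, 18, 21, 31]
Merge: [18, 27, 40, 50] + [6, 18, 21, 31] -> [6, 18, 18, 21, 27, 31, 40, 50]

Final sorted array: [6, 18, 18, 21, 27, 31, 40, 50]

The merge sort proceeds by recursively splitting the array and merging sorted halves.
After all merges, the sorted array is [6, 18, 18, 21, 27, 31, 40, 50].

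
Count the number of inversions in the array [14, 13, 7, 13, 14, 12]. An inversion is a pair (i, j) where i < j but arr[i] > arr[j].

Finding inversions in [14, 13, 7, 13, 14, 12]:

(0, 1): arr[0]=14 > arr[1]=13
(0, 2): arr[0]=14 > arr[2]=7
(0, 3): arr[0]=14 > arr[3]=13
(0, 5): arr[0]=14 > arr[5]=12
(1, 2): arr[1]=13 > arr[2]=7
(1, 5): arr[1]=13 > arr[5]=12
(3, 5): arr[3]=13 > arr[5]=12
(4, 5): arr[4]=14 > arr[5]=12

Total inversions: 8

The array has 8 inversion(s): (0,1), (0,2), (0,3), (0,5), (1,2), (1,5), (3,5), (4,5). Each pair (i,j) satisfies i < j and arr[i] > arr[j].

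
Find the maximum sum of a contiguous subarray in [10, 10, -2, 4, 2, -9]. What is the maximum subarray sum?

Using Kadane's algorithm on [10, 10, -2, 4, 2, -9]:

Scanning through the array:
Position 1 (value 10): max_ending_here = 20, max_so_far = 20
Position 2 (value -2): max_ending_here = 18, max_so_far = 20
Position 3 (value 4): max_ending_here = 22, max_so_far = 22
Position 4 (value 2): max_ending_here = 24, max_so_far = 24
Position 5 (value -9): max_ending_here = 15, max_so_far = 24

Maximum subarray: [10, 10, -2, 4, 2]
Maximum sum: 24

The maximum subarray is [10, 10, -2, 4, 2] with sum 24. This subarray runs from index 0 to index 4.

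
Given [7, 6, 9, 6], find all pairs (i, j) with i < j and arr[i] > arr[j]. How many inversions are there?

Finding inversions in [7, 6, 9, 6]:

(0, 1): arr[0]=7 > arr[1]=6
(0, 3): arr[0]=7 > arr[3]=6
(2, 3): arr[2]=9 > arr[3]=6

Total inversions: 3

The array has 3 inversion(s): (0,1), (0,3), (2,3). Each pair (i,j) satisfies i < j and arr[i] > arr[j].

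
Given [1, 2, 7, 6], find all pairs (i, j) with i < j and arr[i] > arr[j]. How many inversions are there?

Finding inversions in [1, 2, 7, 6]:

(2, 3): arr[2]=7 > arr[3]=6

Total inversions: 1

The array has 1 inversion(s): (2,3). Each pair (i,j) satisfies i < j and arr[i] > arr[j].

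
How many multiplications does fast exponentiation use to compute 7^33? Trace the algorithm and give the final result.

Computing 7^33 by squaring (build up from 7^1; each line after the first costs one multiplication):

7^1 = 7
7^2 = (7^1)^2 = 7^2 = 49
7^4 = (7^2)^2 = 49^2 = 2401
7^8 = (7^4)^2 = 2401^2 = 5764801
7^16 = (7^8)^2 = 5764801^2 = 33232930569601
7^32 = (7^16)^2 = 33232930569601^2 = 1104427674243920646305299201
7^33 = 7 * 7^32 = 7 * 1104427674243920646305299201 = 7730993719707444524137094407

Result: 7730993719707444524137094407
Multiplications needed: 6 (6 lines after 7^1)

7^33 = 7730993719707444524137094407. Using exponentiation by squaring, this requires 6 multiplications. The key idea: if the exponent is even, square the half-power; if odd, multiply by the base once.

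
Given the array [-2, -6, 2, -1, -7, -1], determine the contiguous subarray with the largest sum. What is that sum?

Using Kadane's algorithm on [-2, -6, 2, -1, -7, -1]:

Scanning through the array:
Position 1 (value -6): max_ending_here = -6, max_so_far = -2
Position 2 (value 2): max_ending_here = 2, max_so_far = 2
Position 3 (value -1): max_ending_here = 1, max_so_far = 2
Position 4 (value -7): max_ending_here = -6, max_so_far = 2
Position 5 (value -1): max_ending_here = -1, max_so_far = 2

Maximum subarray: [2]
Maximum sum: 2

The maximum subarray is [2] with sum 2. This subarray runs from index 2 to index 2.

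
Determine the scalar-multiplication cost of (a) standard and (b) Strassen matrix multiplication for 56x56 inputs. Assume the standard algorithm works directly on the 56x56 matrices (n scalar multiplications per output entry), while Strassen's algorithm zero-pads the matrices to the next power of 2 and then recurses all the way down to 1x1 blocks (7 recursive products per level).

Matrix multiplication for 56x56 matrices:

Strassen's algorithm requires power-of-2 dimensions. Pad 56x56 to 64x64 (next power of 2).

Standard algorithm: 56^3 = 175616 multiplications
Strassen's algorithm: 7^(log2(64)) = 7^6 = 117649 multiplications
Savings: 175616 - 117649 = 57967 multiplications

Standard: 175616 multiplications (56^3). Strassen: 117649 multiplications (7^6, after padding to 64x64). Strassen reduces 8 recursive multiplications to 7 at each level.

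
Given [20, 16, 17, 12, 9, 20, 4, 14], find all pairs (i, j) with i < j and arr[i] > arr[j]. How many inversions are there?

Finding inversions in [20, 16, 17, 12, 9, 20, 4, 14]:

(0, 1): arr[0]=20 > arr[1]=16
(0, 2): arr[0]=20 > arr[2]=17
(0, 3): arr[0]=20 > arr[3]=12
(0, 4): arr[0]=20 > arr[4]=9
(0, 6): arr[0]=20 > arr[6]=4
(0, 7): arr[0]=20 > arr[7]=14
(1, 3): arr[1]=16 > arr[3]=12
(1, 4): arr[1]=16 > arr[4]=9
(1, 6): arr[1]=16 > arr[6]=4
(1, 7): arr[1]=16 > arr[7]=14
(2, 3): arr[2]=17 > arr[3]=12
(2, 4): arr[2]=17 > arr[4]=9
(2, 6): arr[2]=17 > arr[6]=4
(2, 7): arr[2]=17 > arr[7]=14
(3, 4): arr[3]=12 > arr[4]=9
(3, 6): arr[3]=12 > arr[6]=4
(4, 6): arr[4]=9 > arr[6]=4
(5, 6): arr[5]=20 > arr[6]=4
(5, 7): arr[5]=20 > arr[7]=14

Total inversions: 19

The array has 19 inversion(s): (0,1), (0,2), (0,3), (0,4), (0,6), (0,7), (1,3), (1,4), (1,6), (1,7), (2,3), (2,4), (2,6), (2,7), (3,4), (3,6), (4,6), (5,6), (5,7). Each pair (i,j) satisfies i < j and arr[i] > arr[j].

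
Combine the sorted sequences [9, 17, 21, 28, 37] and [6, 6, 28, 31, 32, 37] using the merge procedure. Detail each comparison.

Merging process:

Compare 9 vs 6: take 6 from right. Merged: [6]
Compare 9 vs 6: take 6 from right. Merged: [6, 6]
Compare 9 vs 28: take 9 from left. Merged: [6, 6, 9]
Compare 17 vs 28: take 17 from left. Merged: [6, 6, 9, 17]
Compare 21 vs 28: take 21 from left. Merged: [6, 6, 9, 17, 21]
Compare 28 vs 28: take 28 from left. Merged: [6, 6, 9, 17, 21, 28]
Compare 37 vs 28: take 28 from right. Merged: [6, 6, 9, 17, 21, 28, 28]
Compare 37 vs 31: take 31 from right. Merged: [6, 6, 9, 17, 21, 28, 28, 31]
Compare 37 vs 32: take 32 from right. Merged: [6, 6, 9, 17, 21, 28, 28, 31, 32]
Compare 37 vs 37: take 37 from left. Merged: [6, 6, 9, 17, 21, 28, 28, 31, 32, 37]
Append remaining from right: [37]. Merged: [6, 6, 9, 17, 21, 28, 28, 31, 32, 37, 37]

Final merged array: [6, 6, 9, 17, 21, 28, 28, 31, 32, 37, 37]
Total comparisons: 10

The merged array is [6, 6, 9, 17, 21, 28, 28, 31, 32, 37, 37], requiring 10 comparisons. The merge step runs in O(n) time where n is the total number of elements.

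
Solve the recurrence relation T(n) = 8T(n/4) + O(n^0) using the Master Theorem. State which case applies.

Master Theorem for T(n) = 8T(n/4) + O(n^0):

a = 8, b = 4, c = 0
log_b(a) = log_4(8) = 1.5000

Case 1: c = 0 < log_4(8) = 1.5000
T(n) = O(n^(log_4 8))

For T(n) = 8T(n/4) + O(n^0): log_4(8) = 1.5000. This is Case 1 of the Master Theorem (c < log_b(a), work dominated by leaves), giving O(n^(log_4 8)).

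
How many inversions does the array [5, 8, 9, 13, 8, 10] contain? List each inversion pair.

Finding inversions in [5, 8, 9, 13, 8, 10]:

(2, 4): arr[2]=9 > arr[4]=8
(3, 4): arr[3]=13 > arr[4]=8
(3, 5): arr[3]=13 > arr[5]=10

Total inversions: 3

The array has 3 inversion(s): (2,4), (3,4), (3,5). Each pair (i,j) satisfies i < j and arr[i] > arr[j].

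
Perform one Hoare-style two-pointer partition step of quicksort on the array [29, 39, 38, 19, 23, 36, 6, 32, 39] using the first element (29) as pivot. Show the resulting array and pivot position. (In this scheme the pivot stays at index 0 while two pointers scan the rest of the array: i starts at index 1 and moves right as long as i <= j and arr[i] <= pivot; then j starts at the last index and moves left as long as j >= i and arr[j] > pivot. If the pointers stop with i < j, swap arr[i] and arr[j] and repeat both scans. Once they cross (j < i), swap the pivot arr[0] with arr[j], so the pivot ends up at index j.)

Hoare-style two-pointer partition with pivot = 29:

Initial array: [29, 39, 38, 19, 23, 36, 6, 32, 39]

Pointers start at i = 1, j = 8.
i stops at index 1 (arr[1]=39 > 29), j stops at index 6 (arr[6]=6 <= 29): swap arr[1] and arr[6], array becomes [29, 6, 38, 19, 23, 36, 39, 32, 39]
i stops at index 2 (arr[2]=38 > 29), j stops at index 4 (arr[4]=23 <= 29): swap arr[2] and arr[4], array becomes [29, 6, 23, 19, 38, 36, 39, 32, 39]
i ends at 4, j ends at 3: the pointers have crossed (j < i), so scanning stops.

Swap pivot arr[0] with arr[3] to place pivot at position 3: [19, 6, 23, 29, 38, 36, 39, 32, 39]
Pivot position: 3

After partitioning with pivot 29, the array becomes [19, 6, 23, 29, 38, 36, 39, 32, 39]. The pivot is placed at index 3. All elements to the left of the pivot are <= 29, and all elements to the right are > 29.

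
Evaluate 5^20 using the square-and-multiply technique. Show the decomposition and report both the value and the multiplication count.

Computing 5^20 by squaring (build up from 5^1; each line after the first costs one multiplication):

5^1 = 5
5^2 = (5^1)^2 = 5^2 = 25
5^4 = (5^2)^2 = 25^2 = 625
5^5 = 5 * 5^4 = 5 * 625 = 3125
5^10 = (5^5)^2 = 3125^2 = 9765625
5^20 = (5^10)^2 = 9765625^2 = 95367431640625

Result: 95367431640625
Multiplications needed: 5 (5 lines after 5^1)

5^20 = 95367431640625. Using exponentiation by squaring, this requires 5 multiplications. The key idea: if the exponent is even, square the half-power; if odd, multiply by the base once.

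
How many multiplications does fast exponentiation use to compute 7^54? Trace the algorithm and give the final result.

Computing 7^54 by squaring (build up from 7^1; each line after the first costs one multiplication):

7^1 = 7
7^2 = (7^1)^2 = 7^2 = 49
7^3 = 7 * 7^2 = 7 * 49 = 343
7^6 = (7^3)^2 = 343^2 = 117649
7^12 = (7^6)^2 = 117649^2 = 13841287201
7^13 = 7 * 7^12 = 7 * 13841287201 = 96889010407
7^26 = (7^13)^2 = 96889010407^2 = 9387480337647754305649
7^27 = 7 * 7^26 = 7 * 9387480337647754305649 = 65712362363534280139543
7^54 = (7^27)^2 = 65712362363534280139543^2 = 4318114567396436564035293097707728087552248849

Result: 4318114567396436564035293097707728087552248849
Multiplications needed: 8 (8 lines after 7^1)

7^54 = 4318114567396436564035293097707728087552248849. Using exponentiation by squaring, this requires 8 multiplications. The key idea: if the exponent is even, square the half-power; if odd, multiply by the base once.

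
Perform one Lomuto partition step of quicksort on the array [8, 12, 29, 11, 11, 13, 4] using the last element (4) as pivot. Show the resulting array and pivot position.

Lomuto partition with pivot = 4:

Initial array: [8, 12, 29, 11, 11, 13, 4]

arr[0]=8 > 4: no swap
arr[1]=12 > 4: no swap
arr[2]=29 > 4: no swap
arr[3]=11 > 4: no swap
arr[4]=11 > 4: no swap
arr[5]=13 > 4: no swap

Place pivot at position 0: [4, 12, 29, 11, 11, 13, 8]
Pivot position: 0

After partitioning with pivot 4, the array becomes [4, 12, 29, 11, 11, 13, 8]. The pivot is placed at index 0. All elements to the left of the pivot are <= 4, and all elements to the right are > 4.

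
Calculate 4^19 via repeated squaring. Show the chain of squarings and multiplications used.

Computing 4^19 by squaring (build up from 4^1; each line after the first costs one multiplication):

4^1 = 4
4^2 = (4^1)^2 = 4^2 = 16
4^4 = (4^2)^2 = 16^2 = 256
4^8 = (4^4)^2 = 256^2 = 65536
4^9 = 4 * 4^8 = 4 * 65536 = 262144
4^18 = (4^9)^2 = 262144^2 = 68719476736
4^19 = 4 * 4^18 = 4 * 68719476736 = 274877906944

Result: 274877906944
Multiplications needed: 6 (6 lines after 4^1)

4^19 = 274877906944. Using exponentiation by squaring, this requires 6 multiplications. The key idea: if the exponent is even, square the half-power; if odd, multiply by the base once.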